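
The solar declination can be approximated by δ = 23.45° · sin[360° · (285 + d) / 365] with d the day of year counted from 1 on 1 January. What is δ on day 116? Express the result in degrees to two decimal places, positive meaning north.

360 × (285 + 116) / 365 = 395.507°; sin(395.507°) = 0.5808.
δ = 23.45 × 0.5808 = 13.620° ≈ +13.62°.

+13.62°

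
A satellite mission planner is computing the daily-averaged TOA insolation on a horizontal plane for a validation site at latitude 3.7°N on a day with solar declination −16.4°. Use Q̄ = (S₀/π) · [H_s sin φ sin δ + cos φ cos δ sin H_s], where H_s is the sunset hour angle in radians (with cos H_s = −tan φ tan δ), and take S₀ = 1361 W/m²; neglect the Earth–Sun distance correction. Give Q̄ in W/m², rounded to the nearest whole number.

The sunset hour angle satisfies cos H_s = −tan φ tan δ = 0.0190, giving H_s = 88.91°. In radians, H_s = 1.5518.
H_s sin φ sin δ = 1.5518 × 0.0645 × -0.2823 = -0.0283.
cos φ cos δ sin H_s = 0.9979 × 0.9593 × 0.9998 = 0.9571.
Q̄ = (1361/π) × (-0.0283 + 0.9571) = 433.22 × 0.9288 = 402.37 W/m².

402 W/m²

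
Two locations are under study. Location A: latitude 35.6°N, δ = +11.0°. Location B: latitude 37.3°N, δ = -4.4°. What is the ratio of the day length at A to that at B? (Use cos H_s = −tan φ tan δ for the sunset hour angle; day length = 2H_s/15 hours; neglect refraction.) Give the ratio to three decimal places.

A: H_s = arccos(−tan 35.6° · tan 11.0°) = 98.00°, so 2H_s/15 = 13.0667 h.
B: H_s = arccos(−tan 37.3° · tan -4.4°) = 86.64°, so 2H_s/15 = 11.5520 h.
Ratio A/B = 13.0667 / 11.5520 = 1.1311.

1.131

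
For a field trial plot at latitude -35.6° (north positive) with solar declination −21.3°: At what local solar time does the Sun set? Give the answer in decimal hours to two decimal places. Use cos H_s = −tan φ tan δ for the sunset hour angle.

−tan φ tan δ = −(-0.7159)(-0.3899) = -0.2791; H_s = arccos(-0.2791) = 106.21°.
Sunset is at 12 + H_s/15 = 12 + 7.081 = 19.081 h local solar time.

19.08 h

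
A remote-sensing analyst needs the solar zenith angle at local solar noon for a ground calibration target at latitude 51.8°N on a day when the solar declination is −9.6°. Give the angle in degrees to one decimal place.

61.4°

At local solar noon the hour angle is zero, so the zenith angle is |φ − δ| = |51.8° − (-9.6°)| = 61.4°.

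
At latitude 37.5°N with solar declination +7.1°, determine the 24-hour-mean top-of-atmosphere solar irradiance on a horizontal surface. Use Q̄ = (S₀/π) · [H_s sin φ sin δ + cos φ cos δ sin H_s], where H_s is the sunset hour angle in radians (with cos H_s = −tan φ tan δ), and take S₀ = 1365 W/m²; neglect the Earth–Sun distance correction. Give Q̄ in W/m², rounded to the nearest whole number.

−tan φ tan δ = −(0.7673)(0.1246) = -0.0956; H_s = arccos(-0.0956) = 95.49°. In radians, H_s = 1.6666.
H_s sin φ sin δ = 1.6666 × 0.6088 × 0.1236 = 0.1254.
cos φ cos δ sin H_s = 0.7934 × 0.9923 × 0.9954 = 0.7837.
Q̄ = (1365/π) × (0.1254 + 0.7837) = 434.49 × 0.9091 = 394.99 W/m².

395 W/m²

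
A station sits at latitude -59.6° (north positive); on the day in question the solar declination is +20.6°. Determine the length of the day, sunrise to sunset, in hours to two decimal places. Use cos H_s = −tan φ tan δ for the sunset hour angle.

6.69 hours

−tan φ tan δ = −(-1.7045)(0.3759) = 0.6407; H_s = arccos(0.6407) = 50.16°.
Day length = 2 H_s / 15° h⁻¹ = 100.32° / 15 = 6.688 h.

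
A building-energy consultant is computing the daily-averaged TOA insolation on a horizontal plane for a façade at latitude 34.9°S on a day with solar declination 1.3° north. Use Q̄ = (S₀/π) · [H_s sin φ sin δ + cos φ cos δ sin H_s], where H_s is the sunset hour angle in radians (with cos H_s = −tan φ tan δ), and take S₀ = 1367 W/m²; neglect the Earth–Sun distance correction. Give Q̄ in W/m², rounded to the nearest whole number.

−tan φ tan δ = −(-0.6976)(0.0227) = 0.0158; H_s = arccos(0.0158) = 89.09°. In radians, H_s = 1.5549.
H_s sin φ sin δ = 1.5549 × -0.5721 × 0.0227 = -0.0202.
cos φ cos δ sin H_s = 0.8202 × 0.9997 × 0.9999 = 0.8199.
Q̄ = (1367/π) × (-0.0202 + 0.8199) = 435.13 × 0.7997 = 347.97 W/m².

348 W/m²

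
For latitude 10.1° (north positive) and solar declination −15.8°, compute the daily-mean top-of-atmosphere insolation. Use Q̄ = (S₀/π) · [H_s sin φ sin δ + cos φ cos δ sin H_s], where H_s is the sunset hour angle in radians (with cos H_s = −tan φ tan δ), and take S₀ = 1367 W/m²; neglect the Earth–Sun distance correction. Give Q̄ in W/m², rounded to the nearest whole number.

380 W/m²

−tan φ tan δ = −(0.1781)(-0.2830) = 0.0504; H_s = arccos(0.0504) = 87.11°. In radians, H_s = 1.5204.
H_s sin φ sin δ = 1.5204 × 0.1754 × -0.2723 = -0.0726.
cos φ cos δ sin H_s = 0.9845 × 0.9622 × 0.9987 = 0.9461.
Q̄ = (1367/π) × (-0.0726 + 0.9461) = 435.13 × 0.8735 = 380.09 W/m².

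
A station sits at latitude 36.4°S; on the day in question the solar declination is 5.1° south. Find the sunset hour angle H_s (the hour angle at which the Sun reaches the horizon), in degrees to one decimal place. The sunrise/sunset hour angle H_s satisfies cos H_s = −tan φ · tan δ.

93.8°

−tan φ tan δ = −(-0.7373)(-0.0892) = -0.0658; H_s = arccos(-0.0658) = 93.77°.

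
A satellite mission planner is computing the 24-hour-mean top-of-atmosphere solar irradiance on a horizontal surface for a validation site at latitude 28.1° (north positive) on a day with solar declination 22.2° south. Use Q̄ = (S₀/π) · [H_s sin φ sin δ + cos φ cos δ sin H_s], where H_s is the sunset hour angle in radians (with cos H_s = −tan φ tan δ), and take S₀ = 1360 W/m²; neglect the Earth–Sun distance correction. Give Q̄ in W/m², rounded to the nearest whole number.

−tan φ tan δ = −(0.5340)(-0.4081) = 0.2179; H_s = arccos(0.2179) = 77.41°. In radians, H_s = 1.3511.
H_s sin φ sin δ = 1.3511 × 0.4710 × -0.3778 = -0.2404.
cos φ cos δ sin H_s = 0.8821 × 0.9259 × 0.9760 = 0.7971.
Q̄ = (1360/π) × (-0.2404 + 0.7971) = 432.90 × 0.5567 = 241.00 W/m².

241 W/m²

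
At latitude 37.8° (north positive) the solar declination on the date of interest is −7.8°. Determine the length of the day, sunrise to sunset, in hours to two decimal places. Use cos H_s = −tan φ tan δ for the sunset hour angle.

11.19 hours

cos H_s = −tan(37.8°) · tan(-7.8°) = 0.1063, so H_s = arccos(0.1063) = 83.90°.
Day length = 2 H_s / 15° h⁻¹ = 167.80° / 15 = 11.187 h.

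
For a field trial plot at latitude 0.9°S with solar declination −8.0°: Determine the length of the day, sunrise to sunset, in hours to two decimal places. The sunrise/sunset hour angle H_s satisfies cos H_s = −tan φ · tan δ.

−tan φ tan δ = −(-0.0157)(-0.1405) = -0.0022; H_s = arccos(-0.0022) = 90.13°.
Day length = 2 H_s / 15° h⁻¹ = 180.26° / 15 = 12.017 h.

12.02 hours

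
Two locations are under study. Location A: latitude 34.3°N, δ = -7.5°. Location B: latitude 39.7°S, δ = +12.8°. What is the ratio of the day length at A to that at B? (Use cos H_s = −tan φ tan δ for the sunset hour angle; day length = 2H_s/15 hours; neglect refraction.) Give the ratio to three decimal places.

1.072

A: H_s = arccos(−tan 34.3° · tan -7.5°) = 84.85°, so 2H_s/15 = 11.3133 h.
B: H_s = arccos(−tan -39.7° · tan 12.8°) = 79.13°, so 2H_s/15 = 10.5507 h.
Ratio A/B = 11.3133 / 10.5507 = 1.0723.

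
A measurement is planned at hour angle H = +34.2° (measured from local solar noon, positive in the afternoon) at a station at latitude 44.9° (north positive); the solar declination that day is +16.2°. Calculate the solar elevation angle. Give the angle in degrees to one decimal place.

49.4°

cos θ_z = sin φ sin δ + cos φ cos δ cos H = (0.7059)(0.2790) + (0.7083)(0.9603)(0.8271) = 0.7595.
θ_z = arccos(0.7595) = 40.58°, so the elevation is 90° − 40.58° = 49.42°.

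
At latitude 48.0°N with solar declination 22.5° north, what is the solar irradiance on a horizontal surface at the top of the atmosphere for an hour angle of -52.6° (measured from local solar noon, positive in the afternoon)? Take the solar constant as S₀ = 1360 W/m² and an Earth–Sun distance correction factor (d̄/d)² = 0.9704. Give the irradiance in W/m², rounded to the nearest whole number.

With φ = 48.0°, δ = 22.5°, H = -52.60°: sin φ sin δ = 0.2844, cos φ cos δ cos H = 0.3755, so cos θ_z = 0.6599.
Top-of-atmosphere irradiance = S₀ (d̄/d)² cos θ_z = 1360 × 0.9704 × 0.6599 = 870.90 W/m².

871 W/m²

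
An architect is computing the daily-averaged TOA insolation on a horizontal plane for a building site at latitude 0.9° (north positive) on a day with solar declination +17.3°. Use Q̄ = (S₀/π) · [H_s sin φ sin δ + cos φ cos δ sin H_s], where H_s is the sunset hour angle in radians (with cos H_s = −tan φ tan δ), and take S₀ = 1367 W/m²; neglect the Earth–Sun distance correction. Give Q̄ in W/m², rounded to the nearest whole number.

−tan φ tan δ = −(0.0157)(0.3115) = -0.0049; H_s = arccos(-0.0049) = 90.28°. In radians, H_s = 1.5757.
H_s sin φ sin δ = 1.5757 × 0.0157 × 0.2974 = 0.0074.
cos φ cos δ sin H_s = 0.9999 × 0.9548 × 1.0000 = 0.9547.
Q̄ = (1367/π) × (0.0074 + 0.9547) = 435.13 × 0.9621 = 418.64 W/m².

419 W/m²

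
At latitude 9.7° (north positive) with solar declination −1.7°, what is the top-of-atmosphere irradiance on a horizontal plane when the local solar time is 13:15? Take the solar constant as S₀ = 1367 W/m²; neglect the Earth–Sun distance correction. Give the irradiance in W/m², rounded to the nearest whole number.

1269 W/m²

Hour angle H = 15° × (13.25 − 12) = 18.75°.
cos θ_z = sin φ sin δ + cos φ cos δ cos H = (0.1685)(-0.0297) + (0.9857)(0.9996)(0.9469) = 0.9280.
Top-of-atmosphere irradiance = S₀ cos θ_z = 1367 × 0.9280 = 1268.58 W/m².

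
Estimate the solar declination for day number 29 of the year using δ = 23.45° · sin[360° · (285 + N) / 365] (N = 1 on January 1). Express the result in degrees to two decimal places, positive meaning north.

360 × (285 + 29) / 365 = 309.699°; sin(309.699°) = -0.7694.
δ = 23.45 × -0.7694 = -18.042° ≈ -18.04°.

-18.04°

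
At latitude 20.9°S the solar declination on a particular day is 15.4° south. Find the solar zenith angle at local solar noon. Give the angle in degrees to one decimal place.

At local solar noon the hour angle is zero, so the zenith angle is |φ − δ| = |-20.9° − (-15.4°)| = 5.5°.

5.5°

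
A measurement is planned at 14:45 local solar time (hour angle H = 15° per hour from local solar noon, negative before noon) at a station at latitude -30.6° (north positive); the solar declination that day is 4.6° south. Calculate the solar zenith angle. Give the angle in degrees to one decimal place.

Hour angle H = 15° × (14.75 − 12) = 41.25°.
cos θ_z = sin(-30.6°) sin(-4.6°) + cos(-30.6°) cos(-4.6°) cos(41.25°) = 0.0408 + 0.6451 = 0.6859.
θ_z = arccos(0.6859) = 46.69°.

46.7°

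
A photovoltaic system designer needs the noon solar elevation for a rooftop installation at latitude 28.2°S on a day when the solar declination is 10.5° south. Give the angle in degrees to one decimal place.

72.3°

At local solar noon the hour angle is zero, so the elevation is 90° − |φ − δ| = 90° − |-28.2° − (-10.5°)| = 90° − 17.7° = 72.3°.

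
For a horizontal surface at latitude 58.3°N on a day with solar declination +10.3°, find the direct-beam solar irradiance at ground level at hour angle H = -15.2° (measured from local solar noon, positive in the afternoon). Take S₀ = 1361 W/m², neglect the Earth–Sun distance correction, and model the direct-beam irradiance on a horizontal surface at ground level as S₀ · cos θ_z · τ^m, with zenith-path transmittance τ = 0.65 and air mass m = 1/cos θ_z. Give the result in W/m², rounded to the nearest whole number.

cos θ_z = sin φ sin δ + cos φ cos δ cos H = (0.8508)(0.1788) + (0.5255)(0.9839)(0.9650) = 0.6511.
Air mass m = 1/cos θ_z = 1/0.6511 = 1.536; τ^m = 0.65^1.536 = 0.5160.
Surface direct beam = 1361 × 0.6511 × 0.5160 = 457.25 W/m².

457 W/m²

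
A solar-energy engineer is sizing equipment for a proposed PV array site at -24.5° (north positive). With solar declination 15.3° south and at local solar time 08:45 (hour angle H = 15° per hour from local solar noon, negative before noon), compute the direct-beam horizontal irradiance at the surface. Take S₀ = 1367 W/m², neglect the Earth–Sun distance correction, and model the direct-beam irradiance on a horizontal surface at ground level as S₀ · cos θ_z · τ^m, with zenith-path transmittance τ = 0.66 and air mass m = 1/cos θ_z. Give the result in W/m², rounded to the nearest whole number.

514 W/m²

Hour angle H = 15° × (8.75 − 12) = -48.75°.
cos θ_z = sin(-24.5°) sin(-15.3°) + cos(-24.5°) cos(-15.3°) cos(-48.75°) = 0.1094 + 0.5787 = 0.6881.
Air mass m = 1/cos θ_z = 1/0.6881 = 1.453; τ^m = 0.66^1.453 = 0.5468.
Surface direct beam = 1367 × 0.6881 × 0.5468 = 514.34 W/m².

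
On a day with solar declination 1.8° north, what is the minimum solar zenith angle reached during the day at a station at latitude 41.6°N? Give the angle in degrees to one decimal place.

At local solar noon the hour angle is zero, so the zenith angle is |φ − δ| = |41.6° − (1.8°)| = 39.8°.

39.8°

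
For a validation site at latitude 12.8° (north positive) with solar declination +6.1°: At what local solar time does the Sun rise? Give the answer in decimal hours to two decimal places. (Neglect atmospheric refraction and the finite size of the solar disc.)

The sunset hour angle satisfies cos H_s = −tan φ tan δ = -0.0243, giving H_s = 91.39°.
Sunrise is at 12 − H_s/15 = 12 − 6.093 = 5.907 h local solar time.

5.91 h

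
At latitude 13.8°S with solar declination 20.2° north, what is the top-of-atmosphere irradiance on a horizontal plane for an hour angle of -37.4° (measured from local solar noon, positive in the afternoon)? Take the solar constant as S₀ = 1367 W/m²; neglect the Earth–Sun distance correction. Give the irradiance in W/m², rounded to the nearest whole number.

cos θ_z = sin(-13.8°) sin(20.2°) + cos(-13.8°) cos(20.2°) cos(-37.40°) = -0.0824 + 0.7240 = 0.6416.
Top-of-atmosphere irradiance = S₀ cos θ_z = 1367 × 0.6416 = 877.07 W/m².

877 W/m²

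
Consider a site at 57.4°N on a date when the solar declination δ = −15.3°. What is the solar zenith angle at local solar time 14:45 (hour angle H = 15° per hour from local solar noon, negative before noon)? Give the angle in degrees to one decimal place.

Hour angle H = 15° × (14.75 − 12) = 41.25°.
cos θ_z = sin φ sin δ + cos φ cos δ cos H = (0.8425)(-0.2639) + (0.5388)(0.9646)(0.7518) = 0.1684.
θ_z = arccos(0.1684) = 80.31°.

80.3°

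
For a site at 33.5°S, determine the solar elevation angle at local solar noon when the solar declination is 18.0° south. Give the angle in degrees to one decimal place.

74.5°

At local solar noon the hour angle is zero, so the elevation is 90° − |φ − δ| = 90° − |-33.5° − (-18.0°)| = 90° − 15.5° = 74.5°.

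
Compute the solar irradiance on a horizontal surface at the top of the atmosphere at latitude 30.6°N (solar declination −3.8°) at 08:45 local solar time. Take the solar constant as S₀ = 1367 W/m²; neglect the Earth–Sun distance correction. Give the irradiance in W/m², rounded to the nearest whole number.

Hour angle H = 15° × (8.75 − 12) = -48.75°.
With φ = 30.6°, δ = -3.8°, H = -48.75°: sin φ sin δ = -0.0337, cos φ cos δ cos H = 0.5663, so cos θ_z = 0.5326.
Top-of-atmosphere irradiance = S₀ cos θ_z = 1367 × 0.5326 = 728.06 W/m².

728 W/m²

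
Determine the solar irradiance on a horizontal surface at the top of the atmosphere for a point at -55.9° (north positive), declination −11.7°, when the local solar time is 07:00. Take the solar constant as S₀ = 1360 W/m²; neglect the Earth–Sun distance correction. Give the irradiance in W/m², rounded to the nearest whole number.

Hour angle H = 15° × (7 − 12) = -75.00°.
cos θ_z = sin(-55.9°) sin(-11.7°) + cos(-55.9°) cos(-11.7°) cos(-75.00°) = 0.1679 + 0.1421 = 0.3100.
Top-of-atmosphere irradiance = S₀ cos θ_z = 1360 × 0.3100 = 421.60 W/m².

422 W/m²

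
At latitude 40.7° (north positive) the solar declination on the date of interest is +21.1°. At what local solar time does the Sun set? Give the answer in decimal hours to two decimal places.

19.29 h

The sunset hour angle satisfies cos H_s = −tan φ tan δ = -0.3319, giving H_s = 109.38°.
Sunset is at 12 + H_s/15 = 12 + 7.292 = 19.292 h local solar time.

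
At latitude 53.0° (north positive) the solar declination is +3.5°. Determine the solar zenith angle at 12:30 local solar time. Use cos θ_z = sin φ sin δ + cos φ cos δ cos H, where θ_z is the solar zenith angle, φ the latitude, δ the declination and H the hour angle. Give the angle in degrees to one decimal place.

49.9°

Hour angle H = 15° × (12.5 − 12) = 7.50°.
cos θ_z = sin(53.0°) sin(3.5°) + cos(53.0°) cos(3.5°) cos(7.50°) = 0.0488 + 0.5956 = 0.6444.
θ_z = arccos(0.6444) = 49.88°.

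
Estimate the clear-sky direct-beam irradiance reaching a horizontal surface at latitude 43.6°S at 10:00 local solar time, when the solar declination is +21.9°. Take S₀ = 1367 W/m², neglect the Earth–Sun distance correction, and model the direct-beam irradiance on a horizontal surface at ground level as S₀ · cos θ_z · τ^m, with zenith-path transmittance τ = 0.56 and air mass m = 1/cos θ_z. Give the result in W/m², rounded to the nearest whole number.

74 W/m²

Hour angle H = 15° × (10 − 12) = -30.00°.
cos θ_z = sin(-43.6°) sin(21.9°) + cos(-43.6°) cos(21.9°) cos(-30.00°) = -0.2572 + 0.5819 = 0.3247.
Air mass m = 1/cos θ_z = 1/0.3247 = 3.080; τ^m = 0.56^3.080 = 0.1677.
Surface direct beam = 1367 × 0.3247 × 0.1677 = 74.44 W/m².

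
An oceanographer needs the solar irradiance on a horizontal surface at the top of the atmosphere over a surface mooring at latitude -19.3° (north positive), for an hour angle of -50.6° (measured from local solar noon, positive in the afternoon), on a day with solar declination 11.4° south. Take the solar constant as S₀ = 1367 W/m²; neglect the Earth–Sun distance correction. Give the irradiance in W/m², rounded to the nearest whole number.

892 W/m²

cos θ_z = sin(-19.3°) sin(-11.4°) + cos(-19.3°) cos(-11.4°) cos(-50.60°) = 0.0653 + 0.5872 = 0.6525.
Top-of-atmosphere irradiance = S₀ cos θ_z = 1367 × 0.6525 = 891.97 W/m².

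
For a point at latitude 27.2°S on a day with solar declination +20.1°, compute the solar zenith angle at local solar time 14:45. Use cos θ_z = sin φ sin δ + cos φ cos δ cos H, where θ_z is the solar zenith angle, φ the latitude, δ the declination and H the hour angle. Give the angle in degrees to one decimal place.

61.9°

Hour angle H = 15° × (14.75 − 12) = 41.25°.
cos θ_z = sin φ sin δ + cos φ cos δ cos H = (-0.4571)(0.3437) + (0.8894)(0.9391)(0.7518) = 0.4708.
θ_z = arccos(0.4708) = 61.91°.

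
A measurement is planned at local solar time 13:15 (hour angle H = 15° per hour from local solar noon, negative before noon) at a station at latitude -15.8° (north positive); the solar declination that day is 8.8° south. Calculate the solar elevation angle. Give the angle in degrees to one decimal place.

Hour angle H = 15° × (13.25 − 12) = 18.75°.
cos θ_z = sin φ sin δ + cos φ cos δ cos H = (-0.2723)(-0.1530) + (0.9622)(0.9882)(0.9469) = 0.9420.
θ_z = arccos(0.9420) = 19.61°, so the elevation is 90° − 19.61° = 70.39°.

70.4°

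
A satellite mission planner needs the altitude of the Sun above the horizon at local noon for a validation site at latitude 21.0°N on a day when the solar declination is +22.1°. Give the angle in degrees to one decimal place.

88.9°

At local solar noon the hour angle is zero, so the elevation is 90° − |φ − δ| = 90° − |21.0° − (22.1°)| = 90° − 1.1° = 88.9°.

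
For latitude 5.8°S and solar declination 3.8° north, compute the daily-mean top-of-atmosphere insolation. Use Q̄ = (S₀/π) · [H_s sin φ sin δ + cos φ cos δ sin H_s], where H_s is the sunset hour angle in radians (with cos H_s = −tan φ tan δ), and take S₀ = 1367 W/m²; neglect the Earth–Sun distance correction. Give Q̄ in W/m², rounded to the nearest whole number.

427 W/m²

−tan φ tan δ = −(-0.1016)(0.0664) = 0.0067; H_s = arccos(0.0067) = 89.62°. In radians, H_s = 1.5642.
H_s sin φ sin δ = 1.5642 × -0.1011 × 0.0663 = -0.0105.
cos φ cos δ sin H_s = 0.9949 × 0.9978 × 1.0000 = 0.9927.
Q̄ = (1367/π) × (-0.0105 + 0.9927) = 435.13 × 0.9822 = 427.38 W/m².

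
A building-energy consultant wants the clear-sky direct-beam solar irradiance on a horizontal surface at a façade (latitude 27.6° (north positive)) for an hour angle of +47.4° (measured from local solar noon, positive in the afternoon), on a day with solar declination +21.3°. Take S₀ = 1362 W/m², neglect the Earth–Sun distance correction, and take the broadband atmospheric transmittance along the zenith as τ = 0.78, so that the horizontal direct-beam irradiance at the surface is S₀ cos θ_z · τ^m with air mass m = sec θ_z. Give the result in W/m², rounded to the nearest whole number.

With φ = 27.6°, δ = 21.3°, H = 47.40°: sin φ sin δ = 0.1683, cos φ cos δ cos H = 0.5589, so cos θ_z = 0.7272.
Air mass m = 1/cos θ_z = 1/0.7272 = 1.375; τ^m = 0.78^1.375 = 0.7106.
Surface direct beam = 1362 × 0.7272 × 0.7106 = 703.81 W/m².

704 W/m²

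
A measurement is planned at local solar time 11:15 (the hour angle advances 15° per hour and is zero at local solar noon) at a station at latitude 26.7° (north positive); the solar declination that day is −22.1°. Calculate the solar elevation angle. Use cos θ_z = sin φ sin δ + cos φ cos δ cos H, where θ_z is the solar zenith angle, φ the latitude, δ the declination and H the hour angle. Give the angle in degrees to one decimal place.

40.0°

Hour angle H = 15° × (11.25 − 12) = -11.25°.
cos θ_z = sin(26.7°) sin(-22.1°) + cos(26.7°) cos(-22.1°) cos(-11.25°) = -0.1690 + 0.8118 = 0.6428.
θ_z = arccos(0.6428) = 50.00°, so the elevation is 90° − 50.00° = 40.00°.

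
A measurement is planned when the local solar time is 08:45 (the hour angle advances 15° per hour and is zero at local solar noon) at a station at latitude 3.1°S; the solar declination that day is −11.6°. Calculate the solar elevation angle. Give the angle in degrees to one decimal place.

Hour angle H = 15° × (8.75 − 12) = -48.75°.
cos θ_z = sin(-3.1°) sin(-11.6°) + cos(-3.1°) cos(-11.6°) cos(-48.75°) = 0.0109 + 0.6449 = 0.6558.
θ_z = arccos(0.6558) = 49.02°, so the elevation is 90° − 49.02° = 40.98°.

41.0°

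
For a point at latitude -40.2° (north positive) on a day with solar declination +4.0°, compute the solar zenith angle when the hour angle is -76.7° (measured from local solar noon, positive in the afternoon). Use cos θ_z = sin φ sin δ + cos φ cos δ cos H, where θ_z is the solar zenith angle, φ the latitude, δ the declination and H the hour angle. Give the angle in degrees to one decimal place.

82.5°

With φ = -40.2°, δ = 4.0°, H = -76.70°: sin φ sin δ = -0.0450, cos φ cos δ cos H = 0.1753, so cos θ_z = 0.1303.
θ_z = arccos(0.1303) = 82.51°.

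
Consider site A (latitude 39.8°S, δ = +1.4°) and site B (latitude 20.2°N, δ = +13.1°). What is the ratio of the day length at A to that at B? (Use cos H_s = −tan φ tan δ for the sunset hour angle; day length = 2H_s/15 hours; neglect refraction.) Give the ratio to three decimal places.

A: H_s = arccos(−tan -39.8° · tan 1.4°) = 88.83°, so 2H_s/15 = 11.8440 h.
B: H_s = arccos(−tan 20.2° · tan 13.1°) = 94.91°, so 2H_s/15 = 12.6547 h.
Ratio A/B = 11.8440 / 12.6547 = 0.9359.

0.936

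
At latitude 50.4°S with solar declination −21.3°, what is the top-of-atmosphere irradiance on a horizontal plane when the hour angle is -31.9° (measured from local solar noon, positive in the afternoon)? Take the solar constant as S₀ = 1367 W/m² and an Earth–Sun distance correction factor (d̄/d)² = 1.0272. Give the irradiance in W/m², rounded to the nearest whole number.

cos θ_z = sin φ sin δ + cos φ cos δ cos H = (-0.7705)(-0.3633) + (0.6374)(0.9317)(0.8490) = 0.7841.
Top-of-atmosphere irradiance = S₀ (d̄/d)² cos θ_z = 1367 × 1.0272 × 0.7841 = 1101.02 W/m².

1101 W/m²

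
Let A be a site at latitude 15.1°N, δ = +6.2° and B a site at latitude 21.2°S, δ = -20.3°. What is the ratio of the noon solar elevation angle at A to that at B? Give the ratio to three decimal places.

0.910

A: 90° − |15.1 − (6.2)| = 81.10°.
B: 90° − |-21.2 − (-20.3)| = 89.10°.
Ratio A/B = 81.1000 / 89.1000 = 0.9102.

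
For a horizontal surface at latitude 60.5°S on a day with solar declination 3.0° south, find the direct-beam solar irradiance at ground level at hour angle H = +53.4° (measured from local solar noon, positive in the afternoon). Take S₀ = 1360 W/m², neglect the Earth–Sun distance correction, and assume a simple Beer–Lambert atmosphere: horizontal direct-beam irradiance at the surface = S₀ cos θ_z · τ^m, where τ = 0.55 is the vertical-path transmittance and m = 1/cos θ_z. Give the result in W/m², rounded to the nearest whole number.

79 W/m²

cos θ_z = sin φ sin δ + cos φ cos δ cos H = (-0.8704)(-0.0523) + (0.4924)(0.9986)(0.5962) = 0.3387.
Air mass m = 1/cos θ_z = 1/0.3387 = 2.952; τ^m = 0.55^2.952 = 0.1712.
Surface direct beam = 1360 × 0.3387 × 0.1712 = 78.86 W/m².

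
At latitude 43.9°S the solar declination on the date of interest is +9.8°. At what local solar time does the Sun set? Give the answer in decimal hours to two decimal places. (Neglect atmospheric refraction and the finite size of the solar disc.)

cos H_s = −tan(-43.9°) · tan(9.8°) = 0.1662, so H_s = arccos(0.1662) = 80.43°.
Sunset is at 12 + H_s/15 = 12 + 5.362 = 17.362 h local solar time.

17.36 h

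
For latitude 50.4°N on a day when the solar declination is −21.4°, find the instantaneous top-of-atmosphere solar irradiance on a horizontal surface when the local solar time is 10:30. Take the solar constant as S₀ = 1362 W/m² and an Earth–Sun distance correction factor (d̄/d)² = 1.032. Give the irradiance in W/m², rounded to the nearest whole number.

Hour angle H = 15° × (10.5 − 12) = -22.50°.
With φ = 50.4°, δ = -21.4°, H = -22.50°: sin φ sin δ = -0.2811, cos φ cos δ cos H = 0.5483, so cos θ_z = 0.2672.
Top-of-atmosphere irradiance = S₀ (d̄/d)² cos θ_z = 1362 × 1.032 × 0.2672 = 375.57 W/m².

376 W/m²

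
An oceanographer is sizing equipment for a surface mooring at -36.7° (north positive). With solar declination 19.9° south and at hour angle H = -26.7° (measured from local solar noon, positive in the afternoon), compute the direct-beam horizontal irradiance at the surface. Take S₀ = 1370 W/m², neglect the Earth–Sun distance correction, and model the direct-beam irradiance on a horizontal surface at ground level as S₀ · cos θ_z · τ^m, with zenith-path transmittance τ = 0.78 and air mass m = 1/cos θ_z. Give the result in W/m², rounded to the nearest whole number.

905 W/m²

With φ = -36.7°, δ = -19.9°, H = -26.70°: sin φ sin δ = 0.2034, cos φ cos δ cos H = 0.6735, so cos θ_z = 0.8769.
Air mass m = 1/cos θ_z = 1/0.8769 = 1.140; τ^m = 0.78^1.140 = 0.7533.
Surface direct beam = 1370 × 0.8769 × 0.7533 = 904.98 W/m².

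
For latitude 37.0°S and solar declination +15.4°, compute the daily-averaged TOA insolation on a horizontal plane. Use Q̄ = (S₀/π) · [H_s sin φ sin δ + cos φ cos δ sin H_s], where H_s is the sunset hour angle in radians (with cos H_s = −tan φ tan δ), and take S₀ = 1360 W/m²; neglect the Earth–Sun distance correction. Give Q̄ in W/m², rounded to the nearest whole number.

232 W/m²

cos H_s = −tan(-37.0°) · tan(15.4°) = 0.2076, so H_s = arccos(0.2076) = 78.02°. In radians, H_s = 1.3617.
H_s sin φ sin δ = 1.3617 × -0.6018 × 0.2656 = -0.2177.
cos φ cos δ sin H_s = 0.7986 × 0.9641 × 0.9782 = 0.7531.
Q̄ = (1360/π) × (-0.2177 + 0.7531) = 432.90 × 0.5354 = 231.77 W/m².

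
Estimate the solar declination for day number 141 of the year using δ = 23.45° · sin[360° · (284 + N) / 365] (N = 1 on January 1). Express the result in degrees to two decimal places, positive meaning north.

+20.14°

360 × (284 + 141) / 365 = 419.178°; sin(419.178°) = 0.8588.
δ = 23.45 × 0.8588 = 20.139° ≈ +20.14°.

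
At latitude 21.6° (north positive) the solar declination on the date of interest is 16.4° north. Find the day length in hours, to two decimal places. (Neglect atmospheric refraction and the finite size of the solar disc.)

The sunset hour angle satisfies cos H_s = −tan φ tan δ = -0.1165, giving H_s = 96.69°.
Day length = 2 H_s / 15° h⁻¹ = 193.38° / 15 = 12.892 h.

12.89 hours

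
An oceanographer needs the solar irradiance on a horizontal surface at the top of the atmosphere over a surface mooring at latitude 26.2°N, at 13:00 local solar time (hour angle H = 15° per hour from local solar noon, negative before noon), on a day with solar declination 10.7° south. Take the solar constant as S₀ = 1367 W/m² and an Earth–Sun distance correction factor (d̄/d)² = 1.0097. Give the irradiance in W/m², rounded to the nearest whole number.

Hour angle H = 15° × (13 − 12) = 15.00°.
cos θ_z = sin(26.2°) sin(-10.7°) + cos(26.2°) cos(-10.7°) cos(15.00°) = -0.0820 + 0.8516 = 0.7696.
Top-of-atmosphere irradiance = S₀ (d̄/d)² cos θ_z = 1367 × 1.0097 × 0.7696 = 1062.25 W/m².

1062 W/m²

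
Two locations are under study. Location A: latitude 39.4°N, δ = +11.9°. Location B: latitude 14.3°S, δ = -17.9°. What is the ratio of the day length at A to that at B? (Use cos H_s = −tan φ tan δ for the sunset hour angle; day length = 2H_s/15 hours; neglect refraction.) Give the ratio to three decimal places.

A: H_s = arccos(−tan 39.4° · tan 11.9°) = 99.97°, so 2H_s/15 = 13.3293 h.
B: H_s = arccos(−tan -14.3° · tan -17.9°) = 94.72°, so 2H_s/15 = 12.6293 h.
Ratio A/B = 13.3293 / 12.6293 = 1.0554.

1.055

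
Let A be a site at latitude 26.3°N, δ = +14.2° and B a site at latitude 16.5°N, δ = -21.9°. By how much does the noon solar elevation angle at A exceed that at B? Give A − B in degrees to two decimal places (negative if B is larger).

+26.30°

A: 90° − |26.3 − (14.2)| = 77.90°.
B: 90° − |16.5 − (-21.9)| = 51.60°.
A − B = 77.90 − 51.60 = 26.30°.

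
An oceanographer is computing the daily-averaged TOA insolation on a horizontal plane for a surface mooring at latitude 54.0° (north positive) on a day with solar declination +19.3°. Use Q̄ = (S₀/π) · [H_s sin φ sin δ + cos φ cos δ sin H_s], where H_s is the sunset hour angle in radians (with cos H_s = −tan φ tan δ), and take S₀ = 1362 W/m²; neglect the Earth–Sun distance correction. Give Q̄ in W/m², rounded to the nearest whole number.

451 W/m²

−tan φ tan δ = −(1.3764)(0.3502) = -0.4820; H_s = arccos(-0.4820) = 118.82°. In radians, H_s = 2.0738.
H_s sin φ sin δ = 2.0738 × 0.8090 × 0.3305 = 0.5545.
cos φ cos δ sin H_s = 0.5878 × 0.9438 × 0.8761 = 0.4860.
Q̄ = (1362/π) × (0.5545 + 0.4860) = 433.54 × 1.0405 = 451.10 W/m².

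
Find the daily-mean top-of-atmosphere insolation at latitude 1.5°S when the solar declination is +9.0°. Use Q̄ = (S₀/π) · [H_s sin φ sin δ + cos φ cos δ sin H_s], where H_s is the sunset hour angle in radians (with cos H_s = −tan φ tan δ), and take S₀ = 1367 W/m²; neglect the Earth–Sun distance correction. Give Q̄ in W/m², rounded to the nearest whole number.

−tan φ tan δ = −(-0.0262)(0.1584) = 0.0042; H_s = arccos(0.0042) = 89.76°. In radians, H_s = 1.5666.
H_s sin φ sin δ = 1.5666 × -0.0262 × 0.1564 = -0.0064.
cos φ cos δ sin H_s = 0.9997 × 0.9877 × 1.0000 = 0.9874.
Q̄ = (1367/π) × (-0.0064 + 0.9874) = 435.13 × 0.9810 = 426.86 W/m².

427 W/m²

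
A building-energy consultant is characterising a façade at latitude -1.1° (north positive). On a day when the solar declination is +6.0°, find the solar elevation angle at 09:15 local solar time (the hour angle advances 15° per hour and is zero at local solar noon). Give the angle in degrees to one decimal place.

48.2°

Hour angle H = 15° × (9.25 − 12) = -41.25°.
With φ = -1.1°, δ = 6.0°, H = -41.25°: sin φ sin δ = -0.0020, cos φ cos δ cos H = 0.7476, so cos θ_z = 0.7456.
θ_z = arccos(0.7456) = 41.79°, so the elevation is 90° − 41.79° = 48.21°.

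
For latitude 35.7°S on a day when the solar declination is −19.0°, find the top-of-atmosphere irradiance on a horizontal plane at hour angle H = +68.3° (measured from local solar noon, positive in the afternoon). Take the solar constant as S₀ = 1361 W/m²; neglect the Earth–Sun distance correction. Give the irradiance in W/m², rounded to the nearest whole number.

645 W/m²

With φ = -35.7°, δ = -19.0°, H = 68.30°: sin φ sin δ = 0.1900, cos φ cos δ cos H = 0.2839, so cos θ_z = 0.4739.
Top-of-atmosphere irradiance = S₀ cos θ_z = 1361 × 0.4739 = 644.98 W/m².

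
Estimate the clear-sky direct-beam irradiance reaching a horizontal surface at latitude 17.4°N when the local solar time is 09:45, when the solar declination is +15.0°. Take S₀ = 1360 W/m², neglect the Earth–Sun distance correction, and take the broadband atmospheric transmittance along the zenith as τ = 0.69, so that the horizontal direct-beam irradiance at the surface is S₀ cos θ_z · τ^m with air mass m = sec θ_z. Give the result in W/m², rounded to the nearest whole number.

Hour angle H = 15° × (9.75 − 12) = -33.75°.
cos θ_z = sin(17.4°) sin(15.0°) + cos(17.4°) cos(15.0°) cos(-33.75°) = 0.0774 + 0.7664 = 0.8438.
Air mass m = 1/cos θ_z = 1/0.8438 = 1.185; τ^m = 0.69^1.185 = 0.6442.
Surface direct beam = 1360 × 0.8438 × 0.6442 = 739.26 W/m².

739 W/m²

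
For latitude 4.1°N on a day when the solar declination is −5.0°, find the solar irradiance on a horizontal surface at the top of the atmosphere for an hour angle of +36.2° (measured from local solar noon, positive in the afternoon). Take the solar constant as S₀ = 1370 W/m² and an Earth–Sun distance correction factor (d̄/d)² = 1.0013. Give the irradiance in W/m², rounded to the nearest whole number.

1091 W/m²

cos θ_z = sin(4.1°) sin(-5.0°) + cos(4.1°) cos(-5.0°) cos(36.20°) = -0.0062 + 0.8018 = 0.7956.
Top-of-atmosphere irradiance = S₀ (d̄/d)² cos θ_z = 1370 × 1.0013 × 0.7956 = 1091.39 W/m².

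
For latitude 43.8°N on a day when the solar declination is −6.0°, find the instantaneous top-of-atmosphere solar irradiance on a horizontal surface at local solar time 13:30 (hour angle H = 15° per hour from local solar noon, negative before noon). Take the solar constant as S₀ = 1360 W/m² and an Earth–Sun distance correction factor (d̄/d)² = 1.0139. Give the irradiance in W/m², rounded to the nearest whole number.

Hour angle H = 15° × (13.5 − 12) = 22.50°.
With φ = 43.8°, δ = -6.0°, H = 22.50°: sin φ sin δ = -0.0723, cos φ cos δ cos H = 0.6632, so cos θ_z = 0.5909.
Top-of-atmosphere irradiance = S₀ (d̄/d)² cos θ_z = 1360 × 1.0139 × 0.5909 = 814.79 W/m².

815 W/m²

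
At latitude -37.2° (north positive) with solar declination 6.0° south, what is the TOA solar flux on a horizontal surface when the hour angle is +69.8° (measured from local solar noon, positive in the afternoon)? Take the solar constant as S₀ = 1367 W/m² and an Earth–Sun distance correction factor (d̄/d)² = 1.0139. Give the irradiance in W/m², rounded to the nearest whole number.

cos θ_z = sin φ sin δ + cos φ cos δ cos H = (-0.6046)(-0.1045) + (0.7965)(0.9945)(0.3453) = 0.3367.
Top-of-atmosphere irradiance = S₀ (d̄/d)² cos θ_z = 1367 × 1.0139 × 0.3367 = 466.67 W/m².

467 W/m²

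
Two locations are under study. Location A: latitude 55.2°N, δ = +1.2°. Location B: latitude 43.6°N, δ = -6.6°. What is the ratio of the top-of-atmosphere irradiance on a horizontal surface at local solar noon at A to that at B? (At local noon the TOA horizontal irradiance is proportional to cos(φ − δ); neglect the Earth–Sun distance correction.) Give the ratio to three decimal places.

0.918

A: cos θ_z = cos(55.2° − (1.2°)) = 0.5878.
B: cos θ_z = cos(43.6° − (-6.6°)) = 0.6401.
Ratio A/B = 0.5878 / 0.6401 = 0.9183.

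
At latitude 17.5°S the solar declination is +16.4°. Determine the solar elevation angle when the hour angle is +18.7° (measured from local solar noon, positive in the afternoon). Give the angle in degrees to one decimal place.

51.4°

With φ = -17.5°, δ = 16.4°, H = 18.70°: sin φ sin δ = -0.0849, cos φ cos δ cos H = 0.8666, so cos θ_z = 0.7817.
θ_z = arccos(0.7817) = 38.58°, so the elevation is 90° − 38.58° = 51.42°.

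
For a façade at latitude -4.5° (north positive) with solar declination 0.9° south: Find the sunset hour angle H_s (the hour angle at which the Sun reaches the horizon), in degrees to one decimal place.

−tan φ tan δ = −(-0.0787)(-0.0157) = -0.0012; H_s = arccos(-0.0012) = 90.07°.

90.1°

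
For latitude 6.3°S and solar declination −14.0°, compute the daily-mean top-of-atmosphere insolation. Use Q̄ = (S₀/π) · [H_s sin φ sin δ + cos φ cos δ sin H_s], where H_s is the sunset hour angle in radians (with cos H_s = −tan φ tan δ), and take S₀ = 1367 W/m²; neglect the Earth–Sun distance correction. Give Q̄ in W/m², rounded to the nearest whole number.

The sunset hour angle satisfies cos H_s = −tan φ tan δ = -0.0275, giving H_s = 91.58°. In radians, H_s = 1.5984.
H_s sin φ sin δ = 1.5984 × -0.1097 × -0.2419 = 0.0424.
cos φ cos δ sin H_s = 0.9940 × 0.9703 × 0.9996 = 0.9641.
Q̄ = (1367/π) × (0.0424 + 0.9641) = 435.13 × 1.0065 = 437.96 W/m².

438 W/m²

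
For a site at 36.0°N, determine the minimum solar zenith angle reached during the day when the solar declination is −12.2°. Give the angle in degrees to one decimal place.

At local solar noon the hour angle is zero, so the zenith angle is |φ − δ| = |36.0° − (-12.2°)| = 48.2°.

48.2°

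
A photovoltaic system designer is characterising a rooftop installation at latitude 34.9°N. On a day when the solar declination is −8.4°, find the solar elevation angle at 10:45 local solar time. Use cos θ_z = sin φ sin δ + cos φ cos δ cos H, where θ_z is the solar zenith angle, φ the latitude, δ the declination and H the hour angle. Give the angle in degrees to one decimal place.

Hour angle H = 15° × (10.75 − 12) = -18.75°.
With φ = 34.9°, δ = -8.4°, H = -18.75°: sin φ sin δ = -0.0836, cos φ cos δ cos H = 0.7683, so cos θ_z = 0.6847.
θ_z = arccos(0.6847) = 46.79°, so the elevation is 90° − 46.79° = 43.21°.

43.2°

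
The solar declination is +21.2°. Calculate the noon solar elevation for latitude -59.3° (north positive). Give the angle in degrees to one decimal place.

9.5°

At local solar noon the hour angle is zero, so the elevation is 90° − |φ − δ| = 90° − |-59.3° − (21.2°)| = 90° − 80.5° = 9.5°.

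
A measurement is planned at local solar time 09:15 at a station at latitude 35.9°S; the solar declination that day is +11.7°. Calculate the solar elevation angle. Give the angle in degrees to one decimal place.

28.5°

Hour angle H = 15° × (9.25 − 12) = -41.25°.
With φ = -35.9°, δ = 11.7°, H = -41.25°: sin φ sin δ = -0.1189, cos φ cos δ cos H = 0.5964, so cos θ_z = 0.4775.
θ_z = arccos(0.4775) = 61.48°, so the elevation is 90° − 61.48° = 28.52°.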